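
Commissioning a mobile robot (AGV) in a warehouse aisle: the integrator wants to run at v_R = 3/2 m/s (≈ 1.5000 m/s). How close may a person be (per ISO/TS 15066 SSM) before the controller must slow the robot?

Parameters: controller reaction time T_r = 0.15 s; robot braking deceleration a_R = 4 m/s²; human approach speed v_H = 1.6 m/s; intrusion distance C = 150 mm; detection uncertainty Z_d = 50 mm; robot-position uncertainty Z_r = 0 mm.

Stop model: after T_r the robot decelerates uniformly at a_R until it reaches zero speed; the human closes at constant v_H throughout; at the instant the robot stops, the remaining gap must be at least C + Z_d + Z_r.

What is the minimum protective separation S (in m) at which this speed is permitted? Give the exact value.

braking lasts T_s = (3/2)/4 = 0.3750 s
robot covers v_R·T_r = 1.5000·0.1500 = 0.2250 m before braking
robot covers 1.5000·0.3750 − ½·4.0000·0.3750² = 0.2812 m while stopping
person approaches 1.6000·(0.1500+0.3750) = 0.8400 m
C+Z_d+Z_r = 0.1500+0.0500+0.0000 = 0.2000 m
S_min ≈ 0.2250+0.2812+0.8400+0.2000  ⇒  S_min = 1237/800 m

S_min = 1237/800 m = 1.5462 m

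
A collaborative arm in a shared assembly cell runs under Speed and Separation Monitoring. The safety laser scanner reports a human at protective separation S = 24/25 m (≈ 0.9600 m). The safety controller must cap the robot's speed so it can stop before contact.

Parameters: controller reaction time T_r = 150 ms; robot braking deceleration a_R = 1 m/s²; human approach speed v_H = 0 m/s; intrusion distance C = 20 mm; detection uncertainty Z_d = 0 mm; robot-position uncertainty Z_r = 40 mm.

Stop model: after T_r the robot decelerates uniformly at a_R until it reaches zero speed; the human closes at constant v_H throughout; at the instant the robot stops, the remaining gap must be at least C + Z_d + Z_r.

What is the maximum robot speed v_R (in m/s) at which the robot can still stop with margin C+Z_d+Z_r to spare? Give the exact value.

quadratic (1/2)·v² + (3/20)·v + (-9/10) = 0
  disc = (3/20)² − 4·(1/2)·(-9/10) = 729/400 ; √disc = 27/20
  v_R = (−(3/20) + 27/20) / (2·(1/2)) = 6/5 m/s
check:
stop time T_s = (6/5)/1 = 1.2000 s
robot in T_r: 1.2000·0.1500 = 0.1800 m
robot covers 1.2000·1.2000 − ½·1.0000·1.2000² = 0.7200 m while stopping
human over T_r+T_s: 0.0000·(0.1500+1.2000) = 0.0000 m
margins: 0.0200+0.0000+0.0400 = 0.0600 m
sum ≈ 0.1800+0.7200+0.0000+0.0600 ≈ 0.9600 m = S ✓

v_R_max = 6/5 m/s = 1.2000 m/s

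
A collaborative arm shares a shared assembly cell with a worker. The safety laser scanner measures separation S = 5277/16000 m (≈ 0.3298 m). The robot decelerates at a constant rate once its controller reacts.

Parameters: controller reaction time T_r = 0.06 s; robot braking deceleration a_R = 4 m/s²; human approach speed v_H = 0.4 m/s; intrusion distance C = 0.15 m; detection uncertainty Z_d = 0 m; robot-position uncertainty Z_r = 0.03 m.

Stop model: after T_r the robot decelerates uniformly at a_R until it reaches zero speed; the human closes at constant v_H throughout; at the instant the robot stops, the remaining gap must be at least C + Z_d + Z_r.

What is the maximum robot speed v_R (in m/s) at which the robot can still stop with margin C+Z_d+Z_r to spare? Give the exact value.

collect terms ⇒ (1/8)·v_R² + (4/25)·v_R + (-2013/16000) = 0
  disc = (4/25)² − 4·(1/8)·(-2013/16000) = 14161/160000 ; √disc = 119/400
  v_R = (−(4/25) + 119/400) / (2·(1/8)) = 11/20 m/s
check:
stop time T_s = (11/20)/4 = 0.1375 s
robot covers v_R·T_r = 0.5500·0.0600 = 0.0330 m before braking
robot under decel: 0.5500²/(2·4.0000) = 0.0378 m
person approaches 0.4000·(0.0600+0.1375) = 0.0790 m
residual clearance needed = 0.1500+0.0000+0.0300 = 0.1800 m
sum ≈ 0.0330+0.0378+0.0790+0.1800 ≈ 0.3298 m = S ✓

v_R_max = 11/20 m/s = 0.5500 m/s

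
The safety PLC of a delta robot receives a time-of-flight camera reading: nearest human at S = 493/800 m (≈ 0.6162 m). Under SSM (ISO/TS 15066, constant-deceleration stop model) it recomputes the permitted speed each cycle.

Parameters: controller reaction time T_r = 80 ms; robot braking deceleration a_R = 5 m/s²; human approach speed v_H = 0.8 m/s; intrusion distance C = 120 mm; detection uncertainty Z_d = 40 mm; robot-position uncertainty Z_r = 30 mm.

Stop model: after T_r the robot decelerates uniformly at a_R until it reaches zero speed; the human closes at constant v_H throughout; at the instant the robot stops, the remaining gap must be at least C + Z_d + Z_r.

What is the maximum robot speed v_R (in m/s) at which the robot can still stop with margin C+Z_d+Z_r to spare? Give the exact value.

v_R_max = 21/20 m/s = 1.0500 m/s

collect terms ⇒ (1/10)·v_R² + (6/25)·v_R + (-1449/4000) = 0
  disc = (6/25)² − 4·(1/10)·(-1449/4000) = 81/400 ; √disc = 9/20
  v_R = (−(6/25) + 9/20) / (2·(1/10)) = 21/20 m/s
check:
T_s = v_R/a_R = (21/20)/5 = 0.2100 s
robot in T_r: 1.0500·0.0800 = 0.0840 m
robot covers 1.0500·0.2100 − ½·5.0000·0.2100² = 0.1103 m while stopping
human closes 0.8000·0.2900 = 0.2320 m
C+Z_d+Z_r = 0.1200+0.0400+0.0300 = 0.1900 m
sum ≈ 0.0840+0.1103+0.2320+0.1900 ≈ 0.6162 m = S ✓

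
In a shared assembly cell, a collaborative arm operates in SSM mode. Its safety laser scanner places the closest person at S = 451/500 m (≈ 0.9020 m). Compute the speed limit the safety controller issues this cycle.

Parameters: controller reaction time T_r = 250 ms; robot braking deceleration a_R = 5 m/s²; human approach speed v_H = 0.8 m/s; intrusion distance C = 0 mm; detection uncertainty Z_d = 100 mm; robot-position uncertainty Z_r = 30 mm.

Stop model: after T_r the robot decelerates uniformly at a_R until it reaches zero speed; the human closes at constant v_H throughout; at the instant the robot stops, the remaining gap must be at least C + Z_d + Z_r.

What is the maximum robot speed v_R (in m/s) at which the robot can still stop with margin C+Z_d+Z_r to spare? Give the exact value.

quadratic (1/10)·v² + (41/100)·v + (-143/250) = 0
  disc = (41/100)² − 4·(1/10)·(-143/250) = 3969/10000 ; √disc = 63/100
  v_R = (−(41/100) + 63/100) / (2·(1/10)) = 11/10 m/s
check:
stop time T_s = (11/10)/5 = 0.2200 s
reaction-phase robot travel = 1.1000·0.2500 = 0.2750 m
robot covers 1.1000·0.2200 − ½·5.0000·0.2200² = 0.1210 m while stopping
human closes 0.8000·0.4700 = 0.3760 m
residual clearance needed = 0.0000+0.1000+0.0300 = 0.1300 m
sum ≈ 0.2750+0.1210+0.3760+0.1300 ≈ 0.9020 m = S ✓

v_R_max = 11/10 m/s = 1.1000 m/s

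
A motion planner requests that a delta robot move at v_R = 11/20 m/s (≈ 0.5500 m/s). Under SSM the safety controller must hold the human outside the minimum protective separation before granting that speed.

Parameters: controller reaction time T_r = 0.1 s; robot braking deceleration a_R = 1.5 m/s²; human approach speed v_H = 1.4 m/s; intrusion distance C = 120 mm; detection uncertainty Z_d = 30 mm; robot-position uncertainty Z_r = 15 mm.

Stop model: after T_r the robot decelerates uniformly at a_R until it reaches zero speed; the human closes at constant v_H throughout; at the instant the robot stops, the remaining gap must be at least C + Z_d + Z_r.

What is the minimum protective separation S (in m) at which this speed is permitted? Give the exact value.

S_min = 1169/1200 m = 0.9742 m

braking lasts T_s = (11/20)/(3/2) = 0.3667 s
reaction-phase robot travel = 0.5500·0.1000 = 0.0550 m
braking distance = 0.5500²/(2·1.5000) = 0.1008 m
human closes 1.4000·0.4667 = 0.6533 m
margins: 0.1200+0.0300+0.0150 = 0.1650 m
S_min ≈ 0.0550+0.1008+0.6533+0.1650  ⇒  S_min = 1169/1200 m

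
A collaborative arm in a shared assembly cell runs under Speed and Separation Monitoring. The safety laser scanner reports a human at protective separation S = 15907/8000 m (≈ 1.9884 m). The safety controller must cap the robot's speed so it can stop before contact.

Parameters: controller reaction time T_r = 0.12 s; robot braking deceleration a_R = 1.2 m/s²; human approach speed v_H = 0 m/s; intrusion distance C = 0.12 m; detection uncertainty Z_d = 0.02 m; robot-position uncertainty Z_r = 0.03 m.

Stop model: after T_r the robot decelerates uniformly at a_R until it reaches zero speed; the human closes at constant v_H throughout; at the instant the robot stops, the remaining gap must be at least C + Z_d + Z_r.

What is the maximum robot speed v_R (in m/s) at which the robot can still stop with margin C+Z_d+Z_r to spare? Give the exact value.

at the boundary: (5/12)·v² + (3/25)·v + (-14547/8000) = 0
  disc = (3/25)² − 4·(5/12)·(-14547/8000) = 121801/40000 ; √disc = 349/200
  v_R = (−(3/25) + 349/200) / (2·(5/12)) = 39/20 m/s
check:
braking lasts T_s = (39/20)/(6/5) = 1.6250 s
robot covers v_R·T_r = 1.9500·0.1200 = 0.2340 m before braking
braking distance = 1.9500²/(2·1.2000) = 1.5844 m
person approaches 0.0000·(0.1200+1.6250) = 0.0000 m
margins: 0.1200+0.0200+0.0300 = 0.1700 m
sum ≈ 0.2340+1.5844+0.0000+0.1700 ≈ 1.9884 m = S ✓

v_R_max = 39/20 m/s = 1.9500 m/s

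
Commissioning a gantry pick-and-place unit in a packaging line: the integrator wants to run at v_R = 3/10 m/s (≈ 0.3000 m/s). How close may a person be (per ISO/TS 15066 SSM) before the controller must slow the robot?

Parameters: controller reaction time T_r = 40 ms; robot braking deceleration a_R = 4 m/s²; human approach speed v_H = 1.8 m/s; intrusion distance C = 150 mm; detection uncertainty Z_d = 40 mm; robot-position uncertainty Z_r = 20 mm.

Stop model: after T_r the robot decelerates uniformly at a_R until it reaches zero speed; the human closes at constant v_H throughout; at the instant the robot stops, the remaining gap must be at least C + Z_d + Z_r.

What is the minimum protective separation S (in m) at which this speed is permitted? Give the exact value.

stop time T_s = (3/10)/4 = 0.0750 s
robot covers v_R·T_r = 0.3000·0.0400 = 0.0120 m before braking
braking distance = 0.3000²/(2·4.0000) = 0.0112 m
person approaches 1.8000·(0.0400+0.0750) = 0.2070 m
margins: 0.1500+0.0400+0.0200 = 0.2100 m
S_min ≈ 0.0120+0.0112+0.2070+0.2100  ⇒  S_min = 1761/4000 m

S_min = 1761/4000 m = 0.4402 m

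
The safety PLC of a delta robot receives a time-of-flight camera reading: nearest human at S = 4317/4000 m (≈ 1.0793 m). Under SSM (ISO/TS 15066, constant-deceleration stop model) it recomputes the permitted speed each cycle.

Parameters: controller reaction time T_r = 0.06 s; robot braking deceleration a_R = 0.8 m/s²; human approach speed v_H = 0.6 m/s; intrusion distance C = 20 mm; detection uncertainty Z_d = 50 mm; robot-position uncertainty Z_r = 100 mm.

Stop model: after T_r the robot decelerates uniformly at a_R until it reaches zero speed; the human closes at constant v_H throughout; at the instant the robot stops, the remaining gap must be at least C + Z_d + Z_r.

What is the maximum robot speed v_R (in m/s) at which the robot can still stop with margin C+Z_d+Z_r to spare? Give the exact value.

at the boundary: (5/8)·v² + (81/100)·v + (-3493/4000) = 0
  disc = (81/100)² − 4·(5/8)·(-3493/4000) = 113569/40000 ; √disc = 337/200
  v_R = (−(81/100) + 337/200) / (2·(5/8)) = 7/10 m/s
check:
braking lasts T_s = (7/10)/(4/5) = 0.8750 s
reaction-phase robot travel = 0.7000·0.0600 = 0.0420 m
robot covers 0.7000·0.8750 − ½·0.8000·0.8750² = 0.3063 m while stopping
human over T_r+T_s: 0.6000·(0.0600+0.8750) = 0.5610 m
margins: 0.0200+0.0500+0.1000 = 0.1700 m
sum ≈ 0.0420+0.3063+0.5610+0.1700 ≈ 1.0793 m = S ✓

v_R_max = 7/10 m/s = 0.7000 m/s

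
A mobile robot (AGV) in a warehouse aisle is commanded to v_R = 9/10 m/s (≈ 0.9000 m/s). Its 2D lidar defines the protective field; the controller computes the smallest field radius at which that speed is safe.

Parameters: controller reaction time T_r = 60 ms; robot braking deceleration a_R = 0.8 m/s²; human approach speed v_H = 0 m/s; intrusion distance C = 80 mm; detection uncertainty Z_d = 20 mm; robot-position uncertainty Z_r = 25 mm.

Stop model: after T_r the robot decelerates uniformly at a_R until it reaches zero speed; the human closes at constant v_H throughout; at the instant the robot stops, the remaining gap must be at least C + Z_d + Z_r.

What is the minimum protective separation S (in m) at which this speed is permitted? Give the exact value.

S_min = 2741/4000 m = 0.6853 m

stop time T_s = (9/10)/(4/5) = 1.1250 s
robot in T_r: 0.9000·0.0600 = 0.0540 m
robot under decel: 0.9000²/(2·0.8000) = 0.5062 m
human closes 0.0000·1.1850 = 0.0000 m
C+Z_d+Z_r = 0.0800+0.0200+0.0250 = 0.1250 m
S_min ≈ 0.0540+0.5062+0.0000+0.1250  ⇒  S_min = 2741/4000 m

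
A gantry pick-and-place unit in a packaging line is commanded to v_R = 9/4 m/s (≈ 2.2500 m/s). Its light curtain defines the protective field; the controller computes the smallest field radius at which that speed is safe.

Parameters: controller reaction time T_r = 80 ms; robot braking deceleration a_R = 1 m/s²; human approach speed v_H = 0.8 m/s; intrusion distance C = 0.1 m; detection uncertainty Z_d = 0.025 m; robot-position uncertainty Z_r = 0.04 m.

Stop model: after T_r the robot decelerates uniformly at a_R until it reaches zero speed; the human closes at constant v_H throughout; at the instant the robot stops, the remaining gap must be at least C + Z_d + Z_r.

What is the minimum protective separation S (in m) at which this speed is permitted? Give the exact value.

S_min = 18961/4000 m = 4.7402 m

stop time T_s = (9/4)/1 = 2.2500 s
reaction-phase robot travel = 2.2500·0.0800 = 0.1800 m
robot under decel: 2.2500²/(2·1.0000) = 2.5312 m
person approaches 0.8000·(0.0800+2.2500) = 1.8640 m
margins: 0.1000+0.0250+0.0400 = 0.1650 m
S_min ≈ 0.1800+2.5312+1.8640+0.1650  ⇒  S_min = 18961/4000 m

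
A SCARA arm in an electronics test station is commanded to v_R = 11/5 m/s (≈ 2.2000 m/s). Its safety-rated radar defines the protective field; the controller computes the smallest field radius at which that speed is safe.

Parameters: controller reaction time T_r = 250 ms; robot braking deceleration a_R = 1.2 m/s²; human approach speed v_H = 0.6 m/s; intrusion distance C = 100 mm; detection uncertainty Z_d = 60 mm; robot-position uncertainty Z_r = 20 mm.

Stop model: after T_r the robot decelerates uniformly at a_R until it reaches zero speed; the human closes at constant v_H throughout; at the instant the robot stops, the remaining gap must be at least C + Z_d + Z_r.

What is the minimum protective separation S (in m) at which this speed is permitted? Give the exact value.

T_s = v_R/a_R = (11/5)/(6/5) = 1.8333 s
robot in T_r: 2.2000·0.2500 = 0.5500 m
robot under decel: 2.2000²/(2·1.2000) = 2.0167 m
person approaches 0.6000·(0.2500+1.8333) = 1.2500 m
C+Z_d+Z_r = 0.1000+0.0600+0.0200 = 0.1800 m
S_min ≈ 0.5500+2.0167+1.2500+0.1800  ⇒  S_min = 1199/300 m

S_min = 1199/300 m = 3.9967 m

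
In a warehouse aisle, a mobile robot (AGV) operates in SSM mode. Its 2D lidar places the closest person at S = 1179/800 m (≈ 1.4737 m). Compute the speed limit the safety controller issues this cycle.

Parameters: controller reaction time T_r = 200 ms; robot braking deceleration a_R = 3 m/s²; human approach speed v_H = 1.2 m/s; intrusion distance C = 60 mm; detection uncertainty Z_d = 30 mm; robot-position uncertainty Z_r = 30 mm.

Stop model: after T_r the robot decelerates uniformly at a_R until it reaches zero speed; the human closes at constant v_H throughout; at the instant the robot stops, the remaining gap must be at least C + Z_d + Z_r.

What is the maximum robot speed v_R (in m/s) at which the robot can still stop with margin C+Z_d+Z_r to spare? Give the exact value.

quadratic (1/6)·v² + (3/5)·v + (-891/800) = 0
  disc = (3/5)² − 4·(1/6)·(-891/800) = 441/400 ; √disc = 21/20
  v_R = (−(3/5) + 21/20) / (2·(1/6)) = 27/20 m/s
check:
T_s = v_R/a_R = (27/20)/3 = 0.4500 s
robot in T_r: 1.3500·0.2000 = 0.2700 m
braking distance = 1.3500²/(2·3.0000) = 0.3038 m
human closes 1.2000·0.6500 = 0.7800 m
residual clearance needed = 0.0600+0.0300+0.0300 = 0.1200 m
sum ≈ 0.2700+0.3038+0.7800+0.1200 ≈ 1.4737 m = S ✓

v_R_max = 27/20 m/s = 1.3500 m/s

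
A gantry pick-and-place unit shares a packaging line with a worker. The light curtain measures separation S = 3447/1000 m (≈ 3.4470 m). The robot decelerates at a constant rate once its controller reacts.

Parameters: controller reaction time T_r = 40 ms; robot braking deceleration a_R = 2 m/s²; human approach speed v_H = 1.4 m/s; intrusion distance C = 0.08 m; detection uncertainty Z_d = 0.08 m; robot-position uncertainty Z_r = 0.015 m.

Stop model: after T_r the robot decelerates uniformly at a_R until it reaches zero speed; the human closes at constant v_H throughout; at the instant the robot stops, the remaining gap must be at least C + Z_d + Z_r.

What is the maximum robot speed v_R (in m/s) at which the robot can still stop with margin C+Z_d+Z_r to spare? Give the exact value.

v_R_max = 12/5 m/s = 2.4000 m/s

at the boundary: (1/4)·v² + (37/50)·v + (-402/125) = 0
  disc = (37/50)² − 4·(1/4)·(-402/125) = 9409/2500 ; √disc = 97/50
  v_R = (−(37/50) + 97/50) / (2·(1/4)) = 12/5 m/s
check:
T_s = v_R/a_R = (12/5)/2 = 1.2000 s
reaction-phase robot travel = 2.4000·0.0400 = 0.0960 m
braking distance = 2.4000²/(2·2.0000) = 1.4400 m
human closes 1.4000·1.2400 = 1.7360 m
residual clearance needed = 0.0800+0.0800+0.0150 = 0.1750 m
sum ≈ 0.0960+1.4400+1.7360+0.1750 ≈ 3.4470 m = S ✓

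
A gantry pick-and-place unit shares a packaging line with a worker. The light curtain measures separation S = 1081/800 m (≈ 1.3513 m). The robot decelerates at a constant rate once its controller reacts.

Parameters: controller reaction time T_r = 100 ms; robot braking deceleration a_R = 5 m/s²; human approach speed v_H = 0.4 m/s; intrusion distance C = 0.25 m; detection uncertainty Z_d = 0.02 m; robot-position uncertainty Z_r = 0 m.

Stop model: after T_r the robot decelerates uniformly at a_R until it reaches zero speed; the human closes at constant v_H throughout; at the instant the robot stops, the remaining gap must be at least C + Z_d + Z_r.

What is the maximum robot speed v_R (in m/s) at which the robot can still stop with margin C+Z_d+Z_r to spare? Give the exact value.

at the boundary: (1/10)·v² + (9/50)·v + (-833/800) = 0
  disc = (9/50)² − 4·(1/10)·(-833/800) = 4489/10000 ; √disc = 67/100
  v_R = (−(9/50) + 67/100) / (2·(1/10)) = 49/20 m/s
check:
T_s = v_R/a_R = (49/20)/5 = 0.4900 s
robot in T_r: 2.4500·0.1000 = 0.2450 m
braking distance = 2.4500²/(2·5.0000) = 0.6002 m
human over T_r+T_s: 0.4000·(0.1000+0.4900) = 0.2360 m
residual clearance needed = 0.2500+0.0200+0.0000 = 0.2700 m
sum ≈ 0.2450+0.6002+0.2360+0.2700 ≈ 1.3513 m = S ✓

v_R_max = 49/20 m/s = 2.4500 m/s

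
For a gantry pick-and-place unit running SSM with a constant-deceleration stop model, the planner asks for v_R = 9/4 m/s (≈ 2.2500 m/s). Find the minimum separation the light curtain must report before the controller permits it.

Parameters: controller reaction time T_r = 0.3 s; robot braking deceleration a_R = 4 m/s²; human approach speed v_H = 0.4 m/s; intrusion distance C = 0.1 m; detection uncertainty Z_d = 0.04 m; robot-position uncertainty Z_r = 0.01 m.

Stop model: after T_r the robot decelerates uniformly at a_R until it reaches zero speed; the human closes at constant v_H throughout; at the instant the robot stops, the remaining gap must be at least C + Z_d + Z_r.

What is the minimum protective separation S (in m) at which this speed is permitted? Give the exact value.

S_min = 5769/3200 m = 1.8028 m

T_s = v_R/a_R = (9/4)/4 = 0.5625 s
robot covers v_R·T_r = 2.2500·0.3000 = 0.6750 m before braking
robot under decel: 2.2500²/(2·4.0000) = 0.6328 m
human closes 0.4000·0.8625 = 0.3450 m
C+Z_d+Z_r = 0.1000+0.0400+0.0100 = 0.1500 m
S_min ≈ 0.6750+0.6328+0.3450+0.1500  ⇒  S_min = 5769/3200 m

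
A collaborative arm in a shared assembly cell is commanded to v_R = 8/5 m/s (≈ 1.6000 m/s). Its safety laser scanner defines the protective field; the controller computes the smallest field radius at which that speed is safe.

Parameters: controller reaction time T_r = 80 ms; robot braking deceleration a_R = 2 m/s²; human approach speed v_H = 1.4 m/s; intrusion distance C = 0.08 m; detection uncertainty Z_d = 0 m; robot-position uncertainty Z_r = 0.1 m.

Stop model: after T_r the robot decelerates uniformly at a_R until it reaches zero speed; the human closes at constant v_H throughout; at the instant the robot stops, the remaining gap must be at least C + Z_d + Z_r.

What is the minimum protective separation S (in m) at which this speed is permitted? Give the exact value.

braking lasts T_s = (8/5)/2 = 0.8000 s
reaction-phase robot travel = 1.6000·0.0800 = 0.1280 m
robot covers 1.6000·0.8000 − ½·2.0000·0.8000² = 0.6400 m while stopping
human over T_r+T_s: 1.4000·(0.0800+0.8000) = 1.2320 m
residual clearance needed = 0.0800+0.0000+0.1000 = 0.1800 m
S_min ≈ 0.1280+0.6400+1.2320+0.1800  ⇒  S_min = 109/50 m

S_min = 109/50 m = 2.1800 m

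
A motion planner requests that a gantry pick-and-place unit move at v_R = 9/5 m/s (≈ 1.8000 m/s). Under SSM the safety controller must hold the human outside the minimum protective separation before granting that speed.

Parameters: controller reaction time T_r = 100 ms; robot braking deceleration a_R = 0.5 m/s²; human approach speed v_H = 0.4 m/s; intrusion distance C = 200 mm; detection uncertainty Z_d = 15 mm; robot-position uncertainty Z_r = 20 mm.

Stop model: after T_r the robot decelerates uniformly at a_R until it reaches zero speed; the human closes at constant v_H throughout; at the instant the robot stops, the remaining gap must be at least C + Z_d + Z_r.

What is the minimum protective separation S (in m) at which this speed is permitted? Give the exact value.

stop time T_s = (9/5)/(1/2) = 3.6000 s
robot covers v_R·T_r = 1.8000·0.1000 = 0.1800 m before braking
braking distance = 1.8000²/(2·0.5000) = 3.2400 m
person approaches 0.4000·(0.1000+3.6000) = 1.4800 m
C+Z_d+Z_r = 0.2000+0.0150+0.0200 = 0.2350 m
S_min ≈ 0.1800+3.2400+1.4800+0.2350  ⇒  S_min = 1027/200 m

S_min = 1027/200 m = 5.1350 m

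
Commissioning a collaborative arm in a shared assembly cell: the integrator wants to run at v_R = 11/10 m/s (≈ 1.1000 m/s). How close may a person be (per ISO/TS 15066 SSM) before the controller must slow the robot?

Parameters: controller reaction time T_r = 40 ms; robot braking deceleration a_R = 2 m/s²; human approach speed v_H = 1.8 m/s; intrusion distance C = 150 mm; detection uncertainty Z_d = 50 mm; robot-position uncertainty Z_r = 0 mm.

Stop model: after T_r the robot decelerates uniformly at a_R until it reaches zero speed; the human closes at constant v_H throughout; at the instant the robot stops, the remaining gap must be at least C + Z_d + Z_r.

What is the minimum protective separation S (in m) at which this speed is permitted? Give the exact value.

S_min = 3217/2000 m = 1.6085 m

braking lasts T_s = (11/10)/2 = 0.5500 s
reaction-phase robot travel = 1.1000·0.0400 = 0.0440 m
robot under decel: 1.1000²/(2·2.0000) = 0.3025 m
person approaches 1.8000·(0.0400+0.5500) = 1.0620 m
C+Z_d+Z_r = 0.1500+0.0500+0.0000 = 0.2000 m
S_min ≈ 0.0440+0.3025+1.0620+0.2000  ⇒  S_min = 3217/2000 m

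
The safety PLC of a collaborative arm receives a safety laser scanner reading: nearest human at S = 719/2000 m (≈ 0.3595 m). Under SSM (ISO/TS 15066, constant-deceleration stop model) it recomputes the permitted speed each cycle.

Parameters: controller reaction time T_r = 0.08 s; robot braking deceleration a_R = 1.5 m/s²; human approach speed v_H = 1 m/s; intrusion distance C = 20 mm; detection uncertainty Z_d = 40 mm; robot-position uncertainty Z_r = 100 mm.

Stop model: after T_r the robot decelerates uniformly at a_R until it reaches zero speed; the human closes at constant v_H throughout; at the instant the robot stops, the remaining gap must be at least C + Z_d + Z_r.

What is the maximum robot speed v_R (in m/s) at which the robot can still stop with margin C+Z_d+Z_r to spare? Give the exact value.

collect terms ⇒ (1/3)·v_R² + (56/75)·v_R + (-239/2000) = 0
  disc = (56/75)² − 4·(1/3)·(-239/2000) = 16129/22500 ; √disc = 127/150
  v_R = (−(56/75) + 127/150) / (2·(1/3)) = 3/20 m/s
check:
T_s = v_R/a_R = (3/20)/(3/2) = 0.1000 s
robot covers v_R·T_r = 0.1500·0.0800 = 0.0120 m before braking
robot covers 0.1500·0.1000 − ½·1.5000·0.1000² = 0.0075 m while stopping
human closes 1.0000·0.1800 = 0.1800 m
margins: 0.0200+0.0400+0.1000 = 0.1600 m
sum ≈ 0.0120+0.0075+0.1800+0.1600 ≈ 0.3595 m = S ✓

v_R_max = 3/20 m/s = 0.1500 m/s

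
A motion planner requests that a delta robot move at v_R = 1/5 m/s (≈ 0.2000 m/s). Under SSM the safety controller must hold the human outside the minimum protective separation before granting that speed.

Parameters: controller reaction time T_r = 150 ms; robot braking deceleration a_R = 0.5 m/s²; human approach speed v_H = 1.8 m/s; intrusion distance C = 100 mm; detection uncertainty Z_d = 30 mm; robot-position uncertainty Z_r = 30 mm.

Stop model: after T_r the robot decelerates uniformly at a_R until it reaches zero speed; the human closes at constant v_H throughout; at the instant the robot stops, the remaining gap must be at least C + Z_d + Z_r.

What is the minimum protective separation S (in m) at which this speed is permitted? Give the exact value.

S_min = 61/50 m = 1.2200 m

T_s = v_R/a_R = (1/5)/(1/2) = 0.4000 s
reaction-phase robot travel = 0.2000·0.1500 = 0.0300 m
robot covers 0.2000·0.4000 − ½·0.5000·0.4000² = 0.0400 m while stopping
human closes 1.8000·0.5500 = 0.9900 m
margins: 0.1000+0.0300+0.0300 = 0.1600 m
S_min ≈ 0.0300+0.0400+0.9900+0.1600  ⇒  S_min = 61/50 m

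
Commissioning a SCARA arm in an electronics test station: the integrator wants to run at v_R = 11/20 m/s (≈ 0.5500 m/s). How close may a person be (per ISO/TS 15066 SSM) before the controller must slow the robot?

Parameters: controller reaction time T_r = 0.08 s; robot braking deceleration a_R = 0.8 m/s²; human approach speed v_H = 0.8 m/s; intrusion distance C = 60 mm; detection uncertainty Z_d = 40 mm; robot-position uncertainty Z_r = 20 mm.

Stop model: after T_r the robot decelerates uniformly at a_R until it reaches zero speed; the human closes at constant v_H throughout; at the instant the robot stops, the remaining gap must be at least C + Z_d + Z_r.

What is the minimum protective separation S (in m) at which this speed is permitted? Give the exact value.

stop time T_s = (11/20)/(4/5) = 0.6875 s
reaction-phase robot travel = 0.5500·0.0800 = 0.0440 m
robot covers 0.5500·0.6875 − ½·0.8000·0.6875² = 0.1891 m while stopping
human over T_r+T_s: 0.8000·(0.0800+0.6875) = 0.6140 m
margins: 0.0600+0.0400+0.0200 = 0.1200 m
S_min ≈ 0.0440+0.1891+0.6140+0.1200  ⇒  S_min = 15473/16000 m

S_min = 15473/16000 m = 0.9671 m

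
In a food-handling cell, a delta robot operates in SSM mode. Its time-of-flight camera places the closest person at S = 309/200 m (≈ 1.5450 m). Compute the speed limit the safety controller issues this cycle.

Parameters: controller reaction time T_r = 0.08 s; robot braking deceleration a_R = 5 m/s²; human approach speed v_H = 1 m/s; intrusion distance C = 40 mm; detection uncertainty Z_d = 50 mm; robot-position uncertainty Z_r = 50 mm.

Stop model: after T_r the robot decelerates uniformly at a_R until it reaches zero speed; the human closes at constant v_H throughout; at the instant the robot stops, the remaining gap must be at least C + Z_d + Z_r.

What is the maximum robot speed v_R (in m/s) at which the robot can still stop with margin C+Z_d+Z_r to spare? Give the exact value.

collect terms ⇒ (1/10)·v_R² + (7/25)·v_R + (-53/40) = 0
  disc = (7/25)² − 4·(1/10)·(-53/40) = 1521/2500 ; √disc = 39/50
  v_R = (−(7/25) + 39/50) / (2·(1/10)) = 5/2 m/s
check:
T_s = v_R/a_R = (5/2)/5 = 0.5000 s
robot covers v_R·T_r = 2.5000·0.0800 = 0.2000 m before braking
robot under decel: 2.5000²/(2·5.0000) = 0.6250 m
person approaches 1.0000·(0.0800+0.5000) = 0.5800 m
residual clearance needed = 0.0400+0.0500+0.0500 = 0.1400 m
sum ≈ 0.2000+0.6250+0.5800+0.1400 ≈ 1.5450 m = S ✓

v_R_max = 5/2 m/s = 2.5000 m/s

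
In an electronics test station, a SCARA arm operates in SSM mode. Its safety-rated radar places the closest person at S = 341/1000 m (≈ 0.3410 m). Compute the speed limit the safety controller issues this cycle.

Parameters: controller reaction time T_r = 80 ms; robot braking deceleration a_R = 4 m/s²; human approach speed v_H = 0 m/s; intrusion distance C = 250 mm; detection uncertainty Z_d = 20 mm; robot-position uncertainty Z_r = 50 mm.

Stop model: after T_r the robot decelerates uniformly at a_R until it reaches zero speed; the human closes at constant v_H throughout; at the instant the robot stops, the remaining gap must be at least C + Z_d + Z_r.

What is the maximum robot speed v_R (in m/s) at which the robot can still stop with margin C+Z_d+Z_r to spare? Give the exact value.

v_R_max = 1/5 m/s = 0.2000 m/s

collect terms ⇒ (1/8)·v_R² + (2/25)·v_R + (-21/1000) = 0
  disc = (2/25)² − 4·(1/8)·(-21/1000) = 169/10000 ; √disc = 13/100
  v_R = (−(2/25) + 13/100) / (2·(1/8)) = 1/5 m/s
check:
braking lasts T_s = (1/5)/4 = 0.0500 s
robot in T_r: 0.2000·0.0800 = 0.0160 m
robot under decel: 0.2000²/(2·4.0000) = 0.0050 m
human closes 0.0000·0.1300 = 0.0000 m
residual clearance needed = 0.2500+0.0200+0.0500 = 0.3200 m
sum ≈ 0.0160+0.0050+0.0000+0.3200 ≈ 0.3410 m = S ✓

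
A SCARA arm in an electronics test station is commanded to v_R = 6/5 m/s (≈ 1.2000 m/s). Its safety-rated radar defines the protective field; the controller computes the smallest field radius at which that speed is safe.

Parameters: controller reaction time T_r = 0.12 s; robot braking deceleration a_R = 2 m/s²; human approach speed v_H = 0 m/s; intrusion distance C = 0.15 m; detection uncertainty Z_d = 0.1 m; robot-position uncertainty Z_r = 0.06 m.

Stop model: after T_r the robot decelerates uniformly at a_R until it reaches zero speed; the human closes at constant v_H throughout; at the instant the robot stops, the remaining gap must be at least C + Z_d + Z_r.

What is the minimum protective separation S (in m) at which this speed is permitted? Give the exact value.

braking lasts T_s = (6/5)/2 = 0.6000 s
reaction-phase robot travel = 1.2000·0.1200 = 0.1440 m
robot under decel: 1.2000²/(2·2.0000) = 0.3600 m
person approaches 0.0000·(0.1200+0.6000) = 0.0000 m
C+Z_d+Z_r = 0.1500+0.1000+0.0600 = 0.3100 m
S_min ≈ 0.1440+0.3600+0.0000+0.3100  ⇒  S_min = 407/500 m

S_min = 407/500 m = 0.8140 m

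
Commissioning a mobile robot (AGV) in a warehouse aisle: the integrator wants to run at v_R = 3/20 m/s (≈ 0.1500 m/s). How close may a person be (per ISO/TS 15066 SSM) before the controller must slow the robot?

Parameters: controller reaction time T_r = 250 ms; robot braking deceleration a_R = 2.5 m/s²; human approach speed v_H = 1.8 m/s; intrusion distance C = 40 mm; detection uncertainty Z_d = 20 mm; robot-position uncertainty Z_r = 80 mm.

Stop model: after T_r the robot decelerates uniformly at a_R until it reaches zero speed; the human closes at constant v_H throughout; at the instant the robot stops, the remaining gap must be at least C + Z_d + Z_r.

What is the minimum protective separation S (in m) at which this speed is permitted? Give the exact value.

T_s = v_R/a_R = (3/20)/(5/2) = 0.0600 s
reaction-phase robot travel = 0.1500·0.2500 = 0.0375 m
robot covers 0.1500·0.0600 − ½·2.5000·0.0600² = 0.0045 m while stopping
person approaches 1.8000·(0.2500+0.0600) = 0.5580 m
residual clearance needed = 0.0400+0.0200+0.0800 = 0.1400 m
S_min ≈ 0.0375+0.0045+0.5580+0.1400  ⇒  S_min = 37/50 m

S_min = 37/50 m = 0.7400 m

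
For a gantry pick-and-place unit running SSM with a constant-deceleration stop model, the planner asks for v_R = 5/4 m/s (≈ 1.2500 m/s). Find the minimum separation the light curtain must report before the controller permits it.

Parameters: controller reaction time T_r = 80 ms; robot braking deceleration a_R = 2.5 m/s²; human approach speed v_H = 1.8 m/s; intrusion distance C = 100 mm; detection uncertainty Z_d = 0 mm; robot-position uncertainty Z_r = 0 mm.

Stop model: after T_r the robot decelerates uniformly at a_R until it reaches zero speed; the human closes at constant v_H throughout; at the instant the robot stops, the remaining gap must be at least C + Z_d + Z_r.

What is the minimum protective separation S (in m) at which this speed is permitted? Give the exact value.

S_min = 3113/2000 m = 1.5565 m

T_s = v_R/a_R = (5/4)/(5/2) = 0.5000 s
robot covers v_R·T_r = 1.2500·0.0800 = 0.1000 m before braking
robot under decel: 1.2500²/(2·2.5000) = 0.3125 m
person approaches 1.8000·(0.0800+0.5000) = 1.0440 m
residual clearance needed = 0.1000+0.0000+0.0000 = 0.1000 m
S_min ≈ 0.1000+0.3125+1.0440+0.1000  ⇒  S_min = 3113/2000 m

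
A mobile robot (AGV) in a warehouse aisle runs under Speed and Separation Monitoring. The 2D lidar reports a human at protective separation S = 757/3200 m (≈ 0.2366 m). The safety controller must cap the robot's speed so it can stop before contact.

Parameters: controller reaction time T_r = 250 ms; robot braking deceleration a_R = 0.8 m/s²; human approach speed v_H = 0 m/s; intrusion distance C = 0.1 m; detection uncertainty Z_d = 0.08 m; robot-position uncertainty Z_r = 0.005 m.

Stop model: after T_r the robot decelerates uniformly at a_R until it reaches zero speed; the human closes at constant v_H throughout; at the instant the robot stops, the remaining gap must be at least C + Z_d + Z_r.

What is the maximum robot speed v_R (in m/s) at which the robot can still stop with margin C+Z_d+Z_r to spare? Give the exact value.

at the boundary: (5/8)·v² + (1/4)·v + (-33/640) = 0
  disc = (1/4)² − 4·(5/8)·(-33/640) = 49/256 ; √disc = 7/16
  v_R = (−(1/4) + 7/16) / (2·(5/8)) = 3/20 m/s
check:
stop time T_s = (3/20)/(4/5) = 0.1875 s
reaction-phase robot travel = 0.1500·0.2500 = 0.0375 m
braking distance = 0.1500²/(2·0.8000) = 0.0141 m
human over T_r+T_s: 0.0000·(0.2500+0.1875) = 0.0000 m
margins: 0.1000+0.0800+0.0050 = 0.1850 m
sum ≈ 0.0375+0.0141+0.0000+0.1850 ≈ 0.2366 m = S ✓

v_R_max = 3/20 m/s = 0.1500 m/s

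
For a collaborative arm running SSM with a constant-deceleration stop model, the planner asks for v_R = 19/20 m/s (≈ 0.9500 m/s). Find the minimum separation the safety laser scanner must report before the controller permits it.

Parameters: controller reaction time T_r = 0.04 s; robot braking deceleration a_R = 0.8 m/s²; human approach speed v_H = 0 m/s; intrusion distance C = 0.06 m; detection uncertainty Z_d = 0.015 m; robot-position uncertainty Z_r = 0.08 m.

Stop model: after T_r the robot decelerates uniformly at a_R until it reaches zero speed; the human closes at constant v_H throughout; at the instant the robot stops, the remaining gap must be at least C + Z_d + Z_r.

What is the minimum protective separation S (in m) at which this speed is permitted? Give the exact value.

S_min = 12113/16000 m = 0.7571 m

stop time T_s = (19/20)/(4/5) = 1.1875 s
robot covers v_R·T_r = 0.9500·0.0400 = 0.0380 m before braking
robot covers 0.9500·1.1875 − ½·0.8000·1.1875² = 0.5641 m while stopping
human closes 0.0000·1.2275 = 0.0000 m
C+Z_d+Z_r = 0.0600+0.0150+0.0800 = 0.1550 m
S_min ≈ 0.0380+0.5641+0.0000+0.1550  ⇒  S_min = 12113/16000 m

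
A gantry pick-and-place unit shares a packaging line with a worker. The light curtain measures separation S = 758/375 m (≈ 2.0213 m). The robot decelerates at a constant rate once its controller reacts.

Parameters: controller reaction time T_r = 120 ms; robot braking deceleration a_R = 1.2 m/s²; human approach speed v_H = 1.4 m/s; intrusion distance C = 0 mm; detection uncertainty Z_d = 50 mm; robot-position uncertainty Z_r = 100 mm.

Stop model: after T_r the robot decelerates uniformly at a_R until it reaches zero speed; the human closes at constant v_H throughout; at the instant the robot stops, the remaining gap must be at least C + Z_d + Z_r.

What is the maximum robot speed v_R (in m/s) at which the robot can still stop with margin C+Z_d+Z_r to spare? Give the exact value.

quadratic (5/12)·v² + (193/150)·v + (-511/300) = 0
  disc = (193/150)² − 4·(5/12)·(-511/300) = 2809/625 ; √disc = 53/25
  v_R = (−(193/150) + 53/25) / (2·(5/12)) = 1 m/s
check:
stop time T_s = 1/(6/5) = 0.8333 s
reaction-phase robot travel = 1.0000·0.1200 = 0.1200 m
robot under decel: 1.0000²/(2·1.2000) = 0.4167 m
human closes 1.4000·0.9533 = 1.3347 m
C+Z_d+Z_r = 0.0000+0.0500+0.1000 = 0.1500 m
sum ≈ 0.1200+0.4167+1.3347+0.1500 ≈ 2.0213 m = S ✓

v_R_max = 1 m/s = 1.0000 m/s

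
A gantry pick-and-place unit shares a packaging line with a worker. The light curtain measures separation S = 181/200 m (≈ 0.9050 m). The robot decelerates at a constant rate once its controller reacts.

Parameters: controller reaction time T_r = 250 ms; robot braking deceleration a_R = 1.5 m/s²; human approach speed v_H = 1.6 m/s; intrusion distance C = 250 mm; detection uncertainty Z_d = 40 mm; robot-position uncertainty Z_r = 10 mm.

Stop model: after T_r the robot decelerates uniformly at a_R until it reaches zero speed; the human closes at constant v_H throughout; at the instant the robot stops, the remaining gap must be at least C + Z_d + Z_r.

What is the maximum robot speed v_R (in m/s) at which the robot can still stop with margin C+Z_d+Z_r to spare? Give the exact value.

v_R_max = 3/20 m/s = 0.1500 m/s

collect terms ⇒ (1/3)·v_R² + (79/60)·v_R + (-41/200) = 0
  disc = (79/60)² − 4·(1/3)·(-41/200) = 289/144 ; √disc = 17/12
  v_R = (−(79/60) + 17/12) / (2·(1/3)) = 3/20 m/s
check:
stop time T_s = (3/20)/(3/2) = 0.1000 s
robot in T_r: 0.1500·0.2500 = 0.0375 m
robot covers 0.1500·0.1000 − ½·1.5000·0.1000² = 0.0075 m while stopping
human over T_r+T_s: 1.6000·(0.2500+0.1000) = 0.5600 m
margins: 0.2500+0.0400+0.0100 = 0.3000 m
sum ≈ 0.0375+0.0075+0.5600+0.3000 ≈ 0.9050 m = S ✓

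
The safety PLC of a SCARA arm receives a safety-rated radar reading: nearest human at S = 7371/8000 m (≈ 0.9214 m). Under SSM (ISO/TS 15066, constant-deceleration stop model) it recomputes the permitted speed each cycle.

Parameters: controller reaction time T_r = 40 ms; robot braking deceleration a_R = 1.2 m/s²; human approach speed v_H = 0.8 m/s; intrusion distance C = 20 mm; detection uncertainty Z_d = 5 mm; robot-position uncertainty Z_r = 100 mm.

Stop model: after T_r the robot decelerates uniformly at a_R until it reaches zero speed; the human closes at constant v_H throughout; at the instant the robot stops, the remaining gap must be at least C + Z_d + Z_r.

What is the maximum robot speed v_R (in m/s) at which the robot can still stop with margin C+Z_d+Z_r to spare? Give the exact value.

collect terms ⇒ (5/12)·v_R² + (53/75)·v_R + (-1223/1600) = 0
  disc = (53/75)² − 4·(5/12)·(-1223/1600) = 638401/360000 ; √disc = 799/600
  v_R = (−(53/75) + 799/600) / (2·(5/12)) = 3/4 m/s
check:
T_s = v_R/a_R = (3/4)/(6/5) = 0.6250 s
reaction-phase robot travel = 0.7500·0.0400 = 0.0300 m
braking distance = 0.7500²/(2·1.2000) = 0.2344 m
human closes 0.8000·0.6650 = 0.5320 m
margins: 0.0200+0.0050+0.1000 = 0.1250 m
sum ≈ 0.0300+0.2344+0.5320+0.1250 ≈ 0.9214 m = S ✓

v_R_max = 3/4 m/s = 0.7500 m/s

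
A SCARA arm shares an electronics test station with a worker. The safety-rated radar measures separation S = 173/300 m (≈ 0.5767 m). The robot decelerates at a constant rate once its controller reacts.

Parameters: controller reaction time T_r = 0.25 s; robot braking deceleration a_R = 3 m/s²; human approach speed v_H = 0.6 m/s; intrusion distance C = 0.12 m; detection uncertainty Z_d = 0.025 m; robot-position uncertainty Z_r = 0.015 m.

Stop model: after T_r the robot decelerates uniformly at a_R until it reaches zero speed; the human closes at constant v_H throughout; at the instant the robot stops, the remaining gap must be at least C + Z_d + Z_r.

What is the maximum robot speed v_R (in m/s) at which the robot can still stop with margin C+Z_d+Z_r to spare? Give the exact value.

quadratic (1/6)·v² + (9/20)·v + (-4/15) = 0
  disc = (9/20)² − 4·(1/6)·(-4/15) = 1369/3600 ; √disc = 37/60
  v_R = (−(9/20) + 37/60) / (2·(1/6)) = 1/2 m/s
check:
stop time T_s = (1/2)/3 = 0.1667 s
robot covers v_R·T_r = 0.5000·0.2500 = 0.1250 m before braking
robot under decel: 0.5000²/(2·3.0000) = 0.0417 m
person approaches 0.6000·(0.2500+0.1667) = 0.2500 m
C+Z_d+Z_r = 0.1200+0.0250+0.0150 = 0.1600 m
sum ≈ 0.1250+0.0417+0.2500+0.1600 ≈ 0.5767 m = S ✓

v_R_max = 1/2 m/s = 0.5000 m/s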